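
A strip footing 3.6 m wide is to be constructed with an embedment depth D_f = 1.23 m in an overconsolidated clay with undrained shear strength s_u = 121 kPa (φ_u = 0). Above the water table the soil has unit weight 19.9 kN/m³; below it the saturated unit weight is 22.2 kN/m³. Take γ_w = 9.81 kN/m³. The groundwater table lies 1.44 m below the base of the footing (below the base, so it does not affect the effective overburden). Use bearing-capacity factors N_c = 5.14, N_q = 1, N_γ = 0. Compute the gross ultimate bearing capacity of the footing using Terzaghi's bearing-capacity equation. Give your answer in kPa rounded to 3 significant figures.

q = γ·D_f = 19.9 × 1.23 = 24.477 kPa.
c·N_c = 121 × 5.14 = 621.94 kPa
q·N_q = 24.477 × 1 = 24.477 kPa
q_ult = 621.94 + 24.477 = 646.42 kPa.

q_ult ≈ 646 kPa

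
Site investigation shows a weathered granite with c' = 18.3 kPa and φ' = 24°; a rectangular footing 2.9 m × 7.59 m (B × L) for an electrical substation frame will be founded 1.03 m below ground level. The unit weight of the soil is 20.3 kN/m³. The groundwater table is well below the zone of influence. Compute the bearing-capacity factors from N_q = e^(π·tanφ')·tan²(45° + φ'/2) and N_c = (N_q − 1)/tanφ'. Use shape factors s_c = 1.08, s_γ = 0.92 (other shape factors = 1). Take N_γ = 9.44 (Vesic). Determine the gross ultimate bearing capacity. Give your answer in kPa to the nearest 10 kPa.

q_ult ≈ 840 kPa

tan24° = 0.4452, so N_q = e^(π×0.4452)·tan²(57°) = 4.05 × 2.371 = 9.6.
N_c = (9.6 − 1)/tan24° = 19.32.
Effective surcharge at the founding depth q = γ·D_f = 20.3 × 1.03 = 20.909 kPa.
q_ult = c·N_c·s_c + q·N_q + 0.5·γ·B·N_γ·s_γ
     = 18.3 × 19.324 × 1.08 + 20.909 × 9.6034 + 0.5 × 20.3 × 2.9 × 9.44 × 0.92
     = 381.91 + 200.8 + 255.64 = 838.34 kPa.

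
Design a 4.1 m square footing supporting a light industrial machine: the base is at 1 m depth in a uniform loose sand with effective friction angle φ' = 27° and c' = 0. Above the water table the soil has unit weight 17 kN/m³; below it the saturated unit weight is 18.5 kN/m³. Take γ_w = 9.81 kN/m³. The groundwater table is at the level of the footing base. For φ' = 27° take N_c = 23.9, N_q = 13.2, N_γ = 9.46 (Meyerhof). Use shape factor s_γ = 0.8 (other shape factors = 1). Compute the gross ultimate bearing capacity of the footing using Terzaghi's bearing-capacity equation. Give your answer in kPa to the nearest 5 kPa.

q_ult ≈ 360 kPa

Overburden at base level: q = 17 × 1 = 17 kPa.
Below the base the soil is submerged, so the ½γBN_γ term uses γ' = 18.5 − 9.81 = 8.69 kN/m³.
Surcharge term q·N_q = 17 × 13.2 = 224.4 kPa; self-weight term 0.5·γ·B·N_γ·s_γ = 0.5 × 8.69 × 4.1 × 9.46 × 0.8 = 134.82 kPa.
q_ult = 224.4 + 134.82 = 359.22 kPa.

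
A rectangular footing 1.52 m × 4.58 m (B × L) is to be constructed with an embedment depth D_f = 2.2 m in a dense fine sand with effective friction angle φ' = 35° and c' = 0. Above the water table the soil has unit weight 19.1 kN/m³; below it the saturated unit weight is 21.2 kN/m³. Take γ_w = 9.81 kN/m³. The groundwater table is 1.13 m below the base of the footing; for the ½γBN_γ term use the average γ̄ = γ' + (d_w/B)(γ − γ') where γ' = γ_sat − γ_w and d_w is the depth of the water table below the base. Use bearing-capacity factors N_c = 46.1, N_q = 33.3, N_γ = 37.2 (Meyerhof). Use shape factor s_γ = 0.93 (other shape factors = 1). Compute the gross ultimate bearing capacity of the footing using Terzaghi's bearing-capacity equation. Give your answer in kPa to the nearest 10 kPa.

q = γ·D_f = 19.1 × 2.2 = 42.02 kPa.
γ' = 11.39 kN/m³; averaging over the depth B below the base, γ̄ = γ' + (d_w/B)(γ − γ') = 17.122 kN/m³.
q·N_q = 42.02 × 33.3 = 1399.3 kPa
0.5·γ·B·N_γ·s_γ = 0.5 × 17.122 × 1.52 × 37.2 × 0.93 = 450.18 kPa
q_ult = 1399.3 + 450.18 = 1849.4 kPa.

q_ult ≈ 1850 kPa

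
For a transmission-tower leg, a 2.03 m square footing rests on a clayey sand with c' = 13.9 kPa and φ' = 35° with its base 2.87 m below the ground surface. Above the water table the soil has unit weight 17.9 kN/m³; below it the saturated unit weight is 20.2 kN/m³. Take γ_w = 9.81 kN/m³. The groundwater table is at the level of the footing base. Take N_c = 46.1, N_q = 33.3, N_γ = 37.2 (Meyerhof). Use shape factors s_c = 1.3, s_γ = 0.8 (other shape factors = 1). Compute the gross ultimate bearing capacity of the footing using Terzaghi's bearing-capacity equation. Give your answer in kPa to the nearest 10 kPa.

q_ult ≈ 2860 kPa

Effective surcharge at the founding depth q = γ·D_f = 17.9 × 2.87 = 51.373 kPa.
The water table coincides with the base, so in the self-weight term γ → γ' = 10.39 kN/m³.
q_ult = c·N_c·s_c + q·N_q + 0.5·γ·B·N_γ·s_γ
     = 13.9 × 46.1 × 1.3 + 51.373 × 33.3 + 0.5 × 10.39 × 2.03 × 37.2 × 0.8
     = 833.03 + 1710.7 + 313.84 = 2857.6 kPa.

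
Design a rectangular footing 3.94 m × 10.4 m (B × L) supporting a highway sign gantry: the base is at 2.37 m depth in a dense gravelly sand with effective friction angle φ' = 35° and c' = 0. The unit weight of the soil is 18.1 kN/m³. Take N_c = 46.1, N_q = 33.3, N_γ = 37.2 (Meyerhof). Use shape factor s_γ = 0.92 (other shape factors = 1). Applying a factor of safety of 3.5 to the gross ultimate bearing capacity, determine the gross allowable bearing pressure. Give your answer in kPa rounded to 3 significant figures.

q_all ≈ 757 kPa

q = γ·D_f = 18.1 × 2.37 = 42.897 kPa.
q·N_q = 42.897 × 33.3 = 1428.5 kPa
0.5·γ·B·N_γ·s_γ = 0.5 × 18.1 × 3.94 × 37.2 × 0.92 = 1220.3 kPa
q_ult = 1428.5 + 1220.3 = 2648.8 kPa.
q_all = q_ult / FS = 2648.8 / 3.5 = 756.8 kPa.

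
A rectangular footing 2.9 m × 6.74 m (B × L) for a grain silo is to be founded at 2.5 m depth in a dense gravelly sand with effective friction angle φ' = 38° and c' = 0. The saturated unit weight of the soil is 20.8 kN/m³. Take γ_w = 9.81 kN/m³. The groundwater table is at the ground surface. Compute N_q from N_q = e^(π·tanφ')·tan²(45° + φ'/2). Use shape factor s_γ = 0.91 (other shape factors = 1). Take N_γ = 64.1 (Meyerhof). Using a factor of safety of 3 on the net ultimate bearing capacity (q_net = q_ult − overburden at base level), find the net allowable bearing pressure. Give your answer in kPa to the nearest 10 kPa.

N_q = e^(π·tan38°)·tan²(64°) = 48.93.
With the water table at the surface the whole profile is submerged: γ' = 20.8 − 9.81 = 10.99 kN/m³, so q = γ'·D_f = 27.475 kPa; the same γ' applies in the ½γBN_γ term.
q_ult = q·N_q + 0.5·γ·B·N_γ·s_γ
     = 27.475 × 48.933 + 0.5 × 10.99 × 2.9 × 64.1 × 0.91
     = 1344.4 + 929.53 = 2274 kPa.
q_net = 2274 − 27.475 = 2246.5 kPa.
q_all(net) = 2246.5 / 3 = 748.83 kPa.

q_all(net) ≈ 750 kPa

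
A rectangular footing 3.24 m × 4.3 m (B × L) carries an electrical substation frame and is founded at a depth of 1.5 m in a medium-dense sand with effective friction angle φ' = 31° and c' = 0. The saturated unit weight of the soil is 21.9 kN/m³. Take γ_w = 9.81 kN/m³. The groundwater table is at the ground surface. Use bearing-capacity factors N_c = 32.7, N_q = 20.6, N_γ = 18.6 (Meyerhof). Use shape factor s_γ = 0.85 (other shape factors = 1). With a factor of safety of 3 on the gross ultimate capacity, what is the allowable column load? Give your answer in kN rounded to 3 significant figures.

P_all ≈ 3170 kN

Water table at ground surface, so effective unit weight γ' = 21.9 − 9.81 = 12.09 kN/m³ is used throughout; overburden q = 12.09 × 1.5 = 18.135 kPa; the same γ' applies in the ½γBN_γ term.
Surcharge term q·N_q = 18.135 × 20.6 = 373.58 kPa; self-weight term 0.5·γ·B·N_γ·s_γ = 0.5 × 12.09 × 3.24 × 18.6 × 0.85 = 309.65 kPa.
q_ult = 373.58 + 309.65 = 683.23 kPa.
Gross allowable pressure q_all = 683.23 / 3 = 227.74 kPa.
Footing area = 13.932 m², so allowable column load = 227.74 × 13.932 = 3172.9 kN.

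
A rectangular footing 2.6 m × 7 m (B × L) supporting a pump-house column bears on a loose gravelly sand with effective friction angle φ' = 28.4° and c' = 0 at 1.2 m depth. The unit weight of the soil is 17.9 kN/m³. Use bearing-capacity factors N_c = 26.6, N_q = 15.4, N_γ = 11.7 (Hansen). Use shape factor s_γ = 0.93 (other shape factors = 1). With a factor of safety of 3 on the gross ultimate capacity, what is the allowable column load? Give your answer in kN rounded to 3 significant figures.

P_all ≈ 3540 kN

Overburden at base level: q = 17.9 × 1.2 = 21.48 kPa.
Surcharge term q·N_q = 21.48 × 15.4 = 330.79 kPa; self-weight term 0.5·γ·B·N_γ·s_γ = 0.5 × 17.9 × 2.6 × 11.7 × 0.93 = 253.2 kPa.
q_ult = 330.79 + 253.2 = 583.99 kPa.
Gross allowable pressure q_all = 583.99 / 3 = 194.66 kPa.
Footing area = 18.2 m², so allowable column load = 194.66 × 18.2 = 3542.9 kN.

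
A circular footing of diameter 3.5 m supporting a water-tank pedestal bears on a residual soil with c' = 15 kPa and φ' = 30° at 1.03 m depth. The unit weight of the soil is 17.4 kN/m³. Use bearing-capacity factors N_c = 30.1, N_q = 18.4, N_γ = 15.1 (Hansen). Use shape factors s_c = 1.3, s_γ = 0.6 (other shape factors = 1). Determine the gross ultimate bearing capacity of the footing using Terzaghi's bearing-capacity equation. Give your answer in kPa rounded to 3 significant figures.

q = γ·D_f = 17.4 × 1.03 = 17.922 kPa.
c·N_c·s_c = 15 × 30.1 × 1.3 = 586.95 kPa
q·N_q = 17.922 × 18.4 = 329.76 kPa
0.5·γ·B·N_γ·s_γ = 0.5 × 17.4 × 3.5 × 15.1 × 0.6 = 275.88 kPa
q_ult = 586.95 + 329.76 + 275.88 = 1192.6 kPa.

q_ult ≈ 1190 kPa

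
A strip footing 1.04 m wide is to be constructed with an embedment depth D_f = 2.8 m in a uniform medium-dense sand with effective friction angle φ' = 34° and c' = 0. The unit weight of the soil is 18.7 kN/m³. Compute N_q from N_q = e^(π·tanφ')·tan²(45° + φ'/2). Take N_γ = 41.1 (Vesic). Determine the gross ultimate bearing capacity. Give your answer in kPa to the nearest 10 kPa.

tan34° = 0.6745, so N_q = e^(π×0.6745)·tan²(62°) = 8.323 × 3.537 = 29.44.
Overburden at base level: q = 18.7 × 2.8 = 52.36 kPa.
Surcharge term q·N_q = 52.36 × 29.44 = 1541.5 kPa; self-weight term 0.5·γ·B·N_γ = 0.5 × 18.7 × 1.04 × 41.1 = 399.66 kPa.
q_ult = 1541.5 + 399.66 = 1941.1 kPa.

q_ult ≈ 1940 kPa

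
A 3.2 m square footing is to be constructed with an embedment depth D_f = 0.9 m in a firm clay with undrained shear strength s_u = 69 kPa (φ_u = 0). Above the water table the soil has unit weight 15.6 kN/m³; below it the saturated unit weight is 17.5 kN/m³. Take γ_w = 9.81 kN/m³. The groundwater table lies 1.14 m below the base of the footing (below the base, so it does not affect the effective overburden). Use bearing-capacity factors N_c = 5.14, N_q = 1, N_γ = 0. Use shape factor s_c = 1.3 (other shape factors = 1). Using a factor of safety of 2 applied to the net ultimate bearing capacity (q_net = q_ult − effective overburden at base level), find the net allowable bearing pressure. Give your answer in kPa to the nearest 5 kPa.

Effective surcharge at the founding depth q = γ·D_f = 15.6 × 0.9 = 14.04 kPa.
q_ult = c·N_c·s_c + q·N_q
     = 69 × 5.14 × 1.3 + 14.04 × 1
     = 461.06 + 14.04 = 475.1 kPa.
Net ultimate: q_net = 475.1 − 14.04 = 461.06 kPa.
q_all(net) = 461.06 / 2 = 230.53 kPa.

q_all(net) ≈ 230 kPa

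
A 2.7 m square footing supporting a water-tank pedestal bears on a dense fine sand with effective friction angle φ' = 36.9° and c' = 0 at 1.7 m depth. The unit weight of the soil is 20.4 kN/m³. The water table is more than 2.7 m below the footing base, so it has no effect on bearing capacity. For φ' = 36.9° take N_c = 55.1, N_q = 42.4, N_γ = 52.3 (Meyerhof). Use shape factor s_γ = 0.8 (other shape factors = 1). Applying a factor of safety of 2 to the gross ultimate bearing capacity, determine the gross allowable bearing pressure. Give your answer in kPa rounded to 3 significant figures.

q_all ≈ 1310 kPa

Effective surcharge at the founding depth q = γ·D_f = 20.4 × 1.7 = 34.68 kPa.
q_ult = q·N_q + 0.5·γ·B·N_γ·s_γ
     = 34.68 × 42.4 + 0.5 × 20.4 × 2.7 × 52.3 × 0.8
     = 1470.4 + 1152.3 = 2622.7 kPa.
q_all = q_ult / FS = 2622.7 / 2 = 1311.4 kPa.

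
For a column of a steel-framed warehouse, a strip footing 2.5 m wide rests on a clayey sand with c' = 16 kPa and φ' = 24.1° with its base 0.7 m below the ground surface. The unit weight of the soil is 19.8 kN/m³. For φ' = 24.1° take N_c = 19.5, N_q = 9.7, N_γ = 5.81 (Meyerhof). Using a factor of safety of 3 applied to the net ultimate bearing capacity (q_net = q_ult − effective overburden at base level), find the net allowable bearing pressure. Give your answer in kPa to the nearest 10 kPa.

q_all(net) ≈ 190 kPa

Overburden at base level: q = 19.8 × 0.7 = 13.86 kPa.
Cohesion term c·N_c = 16 × 19.5 = 312 kPa; surcharge term q·N_q = 13.86 × 9.7 = 134.44 kPa; self-weight term 0.5·γ·B·N_γ = 0.5 × 19.8 × 2.5 × 5.81 = 143.8 kPa.
q_ult = 312 + 134.44 + 143.8 = 590.24 kPa.
Net ultimate: q_net = 590.24 − 13.86 = 576.38 kPa.
q_all(net) = 576.38 / 3 = 192.13 kPa.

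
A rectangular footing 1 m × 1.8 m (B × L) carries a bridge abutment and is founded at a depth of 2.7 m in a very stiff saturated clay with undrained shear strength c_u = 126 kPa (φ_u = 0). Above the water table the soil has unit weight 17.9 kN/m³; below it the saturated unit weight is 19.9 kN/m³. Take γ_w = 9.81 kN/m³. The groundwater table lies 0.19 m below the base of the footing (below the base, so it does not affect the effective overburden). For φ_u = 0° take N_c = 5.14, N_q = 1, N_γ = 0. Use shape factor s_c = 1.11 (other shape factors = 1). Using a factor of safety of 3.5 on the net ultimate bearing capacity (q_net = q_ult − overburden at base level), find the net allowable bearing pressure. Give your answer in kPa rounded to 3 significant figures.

q_all(net) ≈ 205 kPa

Effective surcharge at the founding depth q = γ·D_f = 17.9 × 2.7 = 48.33 kPa.
q_ult = c·N_c·s_c + q·N_q
     = 126 × 5.14 × 1.11 + 48.33 × 1
     = 718.88 + 48.33 = 767.21 kPa.
q_net = 767.21 − 48.33 = 718.88 kPa.
q_all(net) = 718.88 / 3.5 = 205.39 kPa.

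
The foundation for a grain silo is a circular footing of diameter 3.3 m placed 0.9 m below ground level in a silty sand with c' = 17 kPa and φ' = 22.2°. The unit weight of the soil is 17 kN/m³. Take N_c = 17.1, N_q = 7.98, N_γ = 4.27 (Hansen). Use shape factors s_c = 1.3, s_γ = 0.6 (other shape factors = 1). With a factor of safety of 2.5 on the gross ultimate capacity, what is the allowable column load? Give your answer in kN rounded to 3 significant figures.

P_all ≈ 1960 kN

Overburden at base level: q = 17 × 0.9 = 15.3 kPa.
Cohesion term c·N_c·s_c = 17 × 17.1 × 1.3 = 377.91 kPa; surcharge term q·N_q = 15.3 × 7.98 = 122.09 kPa; self-weight term 0.5·γ·B·N_γ·s_γ = 0.5 × 17 × 3.3 × 4.27 × 0.6 = 71.864 kPa.
q_ult = 377.91 + 122.09 + 71.864 = 571.87 kPa.
Gross allowable pressure q_all = 571.87 / 2.5 = 228.75 kPa.
Footing area = 8.553 m², so allowable column load = 228.75 × 8.553 = 1956.5 kN.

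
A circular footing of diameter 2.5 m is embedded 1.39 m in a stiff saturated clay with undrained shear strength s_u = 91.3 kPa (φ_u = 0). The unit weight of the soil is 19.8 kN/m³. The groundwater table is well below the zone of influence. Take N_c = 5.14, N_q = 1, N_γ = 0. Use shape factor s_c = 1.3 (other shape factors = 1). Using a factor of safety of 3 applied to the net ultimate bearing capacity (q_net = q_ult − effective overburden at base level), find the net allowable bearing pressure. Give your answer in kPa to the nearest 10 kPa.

q_all(net) ≈ 200 kPa

q = γ·D_f = 19.8 × 1.39 = 27.522 kPa.
c·N_c·s_c = 91.3 × 5.14 × 1.3 = 610.07 kPa
q·N_q = 27.522 × 1 = 27.522 kPa
q_ult = 610.07 + 27.522 = 637.59 kPa.
Net ultimate: q_net = 637.59 − 27.522 = 610.07 kPa.
q_all(net) = 610.07 / 3 = 203.36 kPa.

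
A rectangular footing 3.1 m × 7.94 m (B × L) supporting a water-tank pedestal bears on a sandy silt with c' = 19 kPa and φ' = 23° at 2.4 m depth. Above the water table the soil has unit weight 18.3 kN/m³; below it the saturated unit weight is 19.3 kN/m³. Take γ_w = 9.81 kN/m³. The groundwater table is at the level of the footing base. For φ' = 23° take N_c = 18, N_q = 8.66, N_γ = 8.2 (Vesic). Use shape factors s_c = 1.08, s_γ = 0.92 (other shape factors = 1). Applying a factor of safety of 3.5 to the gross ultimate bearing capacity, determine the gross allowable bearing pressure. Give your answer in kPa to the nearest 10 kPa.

Effective surcharge at the founding depth q = γ·D_f = 18.3 × 2.4 = 43.92 kPa.
The water table coincides with the base, so in the self-weight term γ → γ' = 9.49 kN/m³.
q_ult = c·N_c·s_c + q·N_q + 0.5·γ·B·N_γ·s_γ
     = 19 × 18 × 1.08 + 43.92 × 8.66 + 0.5 × 9.49 × 3.1 × 8.2 × 0.92
     = 369.36 + 380.35 + 110.97 = 860.68 kPa.
q_all = q_ult / FS = 860.68 / 3.5 = 245.91 kPa.

q_all ≈ 250 kPa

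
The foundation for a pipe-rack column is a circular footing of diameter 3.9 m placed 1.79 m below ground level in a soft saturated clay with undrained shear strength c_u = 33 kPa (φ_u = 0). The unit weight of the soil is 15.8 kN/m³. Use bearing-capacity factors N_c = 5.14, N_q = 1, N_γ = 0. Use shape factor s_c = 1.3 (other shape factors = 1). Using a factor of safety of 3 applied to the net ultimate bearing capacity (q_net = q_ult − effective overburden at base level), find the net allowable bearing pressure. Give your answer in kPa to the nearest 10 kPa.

Effective surcharge at the founding depth q = γ·D_f = 15.8 × 1.79 = 28.282 kPa.
q_ult = c·N_c·s_c + q·N_q
     = 33 × 5.14 × 1.3 + 28.282 × 1
     = 220.51 + 28.282 = 248.79 kPa.
Net ultimate: q_net = 248.79 − 28.282 = 220.51 kPa.
q_all(net) = 220.51 / 3 = 73.502 kPa.

q_all(net) ≈ 70 kPa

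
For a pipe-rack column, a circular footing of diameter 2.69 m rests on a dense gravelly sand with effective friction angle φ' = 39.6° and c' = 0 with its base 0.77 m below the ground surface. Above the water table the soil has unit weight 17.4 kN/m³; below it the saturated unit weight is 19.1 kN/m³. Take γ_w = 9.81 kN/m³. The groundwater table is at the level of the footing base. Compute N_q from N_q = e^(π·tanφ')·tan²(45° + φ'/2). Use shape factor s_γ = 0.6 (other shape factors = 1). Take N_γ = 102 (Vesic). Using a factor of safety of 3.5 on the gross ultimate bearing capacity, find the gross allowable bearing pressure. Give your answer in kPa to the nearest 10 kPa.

N_q = e^(π·tan39.6°)·tan²(64.8°) = 60.74.
Overburden at base level: q = 17.4 × 0.77 = 13.398 kPa.
Below the base the soil is submerged, so the ½γBN_γ term uses γ' = 19.1 − 9.81 = 9.29 kN/m³.
Surcharge term q·N_q = 13.398 × 60.74 = 813.79 kPa; self-weight term 0.5·γ·B·N_γ·s_γ = 0.5 × 9.29 × 2.69 × 102 × 0.6 = 764.7 kPa.
q_ult = 813.79 + 764.7 = 1578.5 kPa.
q_all = 1578.5 / 3.5 = 451 kPa.

q_all ≈ 450 kPa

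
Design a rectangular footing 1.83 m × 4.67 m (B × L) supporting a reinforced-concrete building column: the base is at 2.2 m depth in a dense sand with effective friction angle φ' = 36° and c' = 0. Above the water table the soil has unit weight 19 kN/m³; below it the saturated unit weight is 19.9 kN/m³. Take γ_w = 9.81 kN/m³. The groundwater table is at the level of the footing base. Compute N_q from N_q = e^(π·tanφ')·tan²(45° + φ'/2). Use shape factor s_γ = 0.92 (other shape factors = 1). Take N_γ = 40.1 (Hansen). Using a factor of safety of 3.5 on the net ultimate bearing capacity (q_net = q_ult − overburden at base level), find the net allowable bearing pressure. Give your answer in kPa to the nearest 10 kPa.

N_q = e^(π·tan36°)·tan²(63°) = 37.75.
Overburden at base level: q = 19 × 2.2 = 41.8 kPa.
Below the base the soil is submerged, so the ½γBN_γ term uses γ' = 19.9 − 9.81 = 10.09 kN/m³.
Surcharge term q·N_q = 41.8 × 37.752 = 1578.1 kPa; self-weight term 0.5·γ·B·N_γ·s_γ = 0.5 × 10.09 × 1.83 × 40.1 × 0.92 = 340.6 kPa.
q_ult = 1578.1 + 340.6 = 1918.7 kPa.
q_net = 1918.7 − 41.8 = 1876.9 kPa.
q_all(net) = 1876.9 / 3.5 = 536.24 kPa.

q_all(net) ≈ 540 kPa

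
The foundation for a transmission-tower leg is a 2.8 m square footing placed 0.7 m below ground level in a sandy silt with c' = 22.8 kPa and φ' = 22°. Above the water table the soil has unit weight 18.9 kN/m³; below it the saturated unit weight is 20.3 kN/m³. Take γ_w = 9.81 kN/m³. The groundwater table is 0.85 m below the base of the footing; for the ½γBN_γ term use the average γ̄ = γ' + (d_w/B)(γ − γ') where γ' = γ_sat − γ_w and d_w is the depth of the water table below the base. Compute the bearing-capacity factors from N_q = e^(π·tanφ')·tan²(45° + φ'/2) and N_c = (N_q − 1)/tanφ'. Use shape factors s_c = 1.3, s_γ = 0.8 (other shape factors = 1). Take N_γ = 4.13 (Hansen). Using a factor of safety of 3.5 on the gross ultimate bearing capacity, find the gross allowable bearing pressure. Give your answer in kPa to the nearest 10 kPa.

N_q = e^(π·tan22°)·tan²(56°) = 7.82; N_c = (N_q − 1)/tanφ' = 16.88.
Overburden at base level: q = 18.9 × 0.7 = 13.23 kPa.
The water table is 0.85 m below the base (< B = 2.8 m), so the ½γBN_γ term uses γ̄ = γ' + (d_w/B)(γ − γ') = 10.49 + (0.85/2.8)(18.9 − 10.49) = 13.043 kN/m³.
Cohesion term c·N_c·s_c = 22.8 × 16.883 × 1.3 = 500.41 kPa; surcharge term q·N_q = 13.23 × 7.8211 = 103.47 kPa; self-weight term 0.5·γ·B·N_γ·s_γ = 0.5 × 13.043 × 2.8 × 4.13 × 0.8 = 60.332 kPa.
q_ult = 500.41 + 103.47 + 60.332 = 664.21 kPa.
q_all = 664.21 / 3.5 = 189.78 kPa.

q_all ≈ 190 kPa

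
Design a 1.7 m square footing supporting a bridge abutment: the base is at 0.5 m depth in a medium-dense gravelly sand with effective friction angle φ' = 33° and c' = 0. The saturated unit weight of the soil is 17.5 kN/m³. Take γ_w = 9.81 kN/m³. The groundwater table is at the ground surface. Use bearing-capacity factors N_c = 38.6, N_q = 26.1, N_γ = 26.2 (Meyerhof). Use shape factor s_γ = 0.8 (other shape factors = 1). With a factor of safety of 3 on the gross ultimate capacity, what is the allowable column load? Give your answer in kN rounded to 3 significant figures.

Water table at ground surface, so effective unit weight γ' = 17.5 − 9.81 = 7.69 kN/m³ is used throughout; overburden q = 7.69 × 0.5 = 3.845 kPa; the same γ' applies in the ½γBN_γ term.
Surcharge term q·N_q = 3.845 × 26.1 = 100.35 kPa; self-weight term 0.5·γ·B·N_γ·s_γ = 0.5 × 7.69 × 1.7 × 26.2 × 0.8 = 137.01 kPa.
q_ult = 100.35 + 137.01 = 237.36 kPa.
Gross allowable pressure q_all = 237.36 / 3 = 79.12 kPa.
Footing area = 2.89 m², so allowable column load = 79.12 × 2.89 = 228.66 kN.

P_all ≈ 229 kN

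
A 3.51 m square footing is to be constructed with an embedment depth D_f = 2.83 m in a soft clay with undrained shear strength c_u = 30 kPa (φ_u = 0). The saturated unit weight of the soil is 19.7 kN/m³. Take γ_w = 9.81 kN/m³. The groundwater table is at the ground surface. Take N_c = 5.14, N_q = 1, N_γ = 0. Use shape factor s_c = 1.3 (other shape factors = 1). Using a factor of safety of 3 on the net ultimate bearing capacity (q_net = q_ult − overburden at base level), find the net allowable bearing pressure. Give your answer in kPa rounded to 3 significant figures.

With the water table at the surface the whole profile is submerged: γ' = 19.7 − 9.81 = 9.89 kN/m³, so q = γ'·D_f = 27.989 kPa.
q_ult = c·N_c·s_c + q·N_q
     = 30 × 5.14 × 1.3 + 27.989 × 1
     = 200.46 + 27.989 = 228.45 kPa.
q_net = 228.45 − 27.989 = 200.46 kPa.
q_all(net) = 200.46 / 3 = 66.82 kPa.

q_all(net) ≈ 66.8 kPa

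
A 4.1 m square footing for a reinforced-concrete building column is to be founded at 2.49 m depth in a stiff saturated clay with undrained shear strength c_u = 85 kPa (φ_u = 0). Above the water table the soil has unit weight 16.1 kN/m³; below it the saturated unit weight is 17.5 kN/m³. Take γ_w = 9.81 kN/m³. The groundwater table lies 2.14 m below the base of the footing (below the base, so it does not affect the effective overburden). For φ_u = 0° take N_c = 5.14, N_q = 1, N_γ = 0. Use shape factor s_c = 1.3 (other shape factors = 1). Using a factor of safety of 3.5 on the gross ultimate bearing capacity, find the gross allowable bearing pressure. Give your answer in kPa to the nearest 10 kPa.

q_all ≈ 170 kPa

Effective surcharge at the founding depth q = γ·D_f = 16.1 × 2.49 = 40.089 kPa.
q_ult = c·N_c·s_c + q·N_q
     = 85 × 5.14 × 1.3 + 40.089 × 1
     = 567.97 + 40.089 = 608.06 kPa.
q_all = 608.06 / 3.5 = 173.73 kPa.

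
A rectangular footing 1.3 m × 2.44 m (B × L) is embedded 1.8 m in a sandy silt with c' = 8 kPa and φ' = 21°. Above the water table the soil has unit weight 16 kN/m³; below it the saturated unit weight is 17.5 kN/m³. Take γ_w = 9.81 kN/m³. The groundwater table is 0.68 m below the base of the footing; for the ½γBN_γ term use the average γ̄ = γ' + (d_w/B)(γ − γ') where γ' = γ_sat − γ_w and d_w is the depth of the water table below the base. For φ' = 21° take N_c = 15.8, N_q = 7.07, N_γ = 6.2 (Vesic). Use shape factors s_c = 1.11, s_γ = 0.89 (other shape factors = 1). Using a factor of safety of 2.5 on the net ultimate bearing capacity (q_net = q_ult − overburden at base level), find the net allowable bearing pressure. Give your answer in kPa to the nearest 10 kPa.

q_all(net) ≈ 140 kPa

q = γ·D_f = 16 × 1.8 = 28.8 kPa.
γ' = 7.69 kN/m³; averaging over the depth B below the base, γ̄ = γ' + (d_w/B)(γ − γ') = 12.037 kN/m³.
c·N_c·s_c = 8 × 15.8 × 1.11 = 140.3 kPa
q·N_q = 28.8 × 7.07 = 203.62 kPa
0.5·γ·B·N_γ·s_γ = 0.5 × 12.037 × 1.3 × 6.2 × 0.89 = 43.172 kPa
q_ult = 140.3 + 203.62 + 43.172 = 387.09 kPa.
q_net = 387.09 − 28.8 = 358.29 kPa.
q_all(net) = 358.29 / 2.5 = 143.32 kPa.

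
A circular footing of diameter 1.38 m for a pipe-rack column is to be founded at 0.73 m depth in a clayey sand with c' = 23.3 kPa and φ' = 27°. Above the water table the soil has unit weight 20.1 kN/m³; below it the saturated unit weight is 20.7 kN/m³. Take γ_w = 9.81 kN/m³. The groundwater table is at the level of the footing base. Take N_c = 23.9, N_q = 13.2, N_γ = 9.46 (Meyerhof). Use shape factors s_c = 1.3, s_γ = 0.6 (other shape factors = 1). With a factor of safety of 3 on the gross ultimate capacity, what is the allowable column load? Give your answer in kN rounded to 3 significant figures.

Overburden at base level: q = 20.1 × 0.73 = 14.673 kPa.
Below the base the soil is submerged, so the ½γBN_γ term uses γ' = 20.7 − 9.81 = 10.89 kN/m³.
Cohesion term c·N_c·s_c = 23.3 × 23.9 × 1.3 = 723.93 kPa; surcharge term q·N_q = 14.673 × 13.2 = 193.68 kPa; self-weight term 0.5·γ·B·N_γ·s_γ = 0.5 × 10.89 × 1.38 × 9.46 × 0.6 = 42.65 kPa.
q_ult = 723.93 + 193.68 + 42.65 = 960.26 kPa.
Gross allowable pressure q_all = 960.26 / 3 = 320.09 kPa.
Footing area = 1.4957 m², so allowable column load = 320.09 × 1.4957 = 478.76 kN.

P_all ≈ 479 kN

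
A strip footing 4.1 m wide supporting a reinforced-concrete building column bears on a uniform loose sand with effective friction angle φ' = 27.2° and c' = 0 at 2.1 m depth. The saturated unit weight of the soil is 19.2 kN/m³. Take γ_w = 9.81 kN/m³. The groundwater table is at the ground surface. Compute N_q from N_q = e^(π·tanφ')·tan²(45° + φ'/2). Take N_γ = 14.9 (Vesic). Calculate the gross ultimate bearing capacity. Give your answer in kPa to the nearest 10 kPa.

q_ult ≈ 550 kPa

tan27.2° = 0.5139, so N_q = e^(π×0.5139)·tan²(58.6°) = 5.026 × 2.684 = 13.49.
Water table at ground surface, so effective unit weight γ' = 19.2 − 9.81 = 9.39 kN/m³ is used throughout; overburden q = 9.39 × 2.1 = 19.719 kPa; the same γ' applies in the ½γBN_γ term.
Surcharge term q·N_q = 19.719 × 13.488 = 265.98 kPa; self-weight term 0.5·γ·B·N_γ = 0.5 × 9.39 × 4.1 × 14.9 = 286.82 kPa.
q_ult = 265.98 + 286.82 = 552.8 kPa.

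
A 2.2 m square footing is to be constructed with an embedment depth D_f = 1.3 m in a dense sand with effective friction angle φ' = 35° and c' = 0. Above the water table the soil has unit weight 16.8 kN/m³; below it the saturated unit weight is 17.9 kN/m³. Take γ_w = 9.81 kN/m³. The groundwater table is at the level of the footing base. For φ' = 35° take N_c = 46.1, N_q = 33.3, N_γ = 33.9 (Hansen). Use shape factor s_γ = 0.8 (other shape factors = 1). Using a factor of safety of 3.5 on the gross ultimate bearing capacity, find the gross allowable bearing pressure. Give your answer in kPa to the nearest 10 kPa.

Effective surcharge at the founding depth q = γ·D_f = 16.8 × 1.3 = 21.84 kPa.
The water table coincides with the base, so in the self-weight term γ → γ' = 8.09 kN/m³.
q_ult = q·N_q + 0.5·γ·B·N_γ·s_γ
     = 21.84 × 33.3 + 0.5 × 8.09 × 2.2 × 33.9 × 0.8
     = 727.27 + 241.34 = 968.61 kPa.
q_all = 968.61 / 3.5 = 276.75 kPa.

q_all ≈ 280 kPa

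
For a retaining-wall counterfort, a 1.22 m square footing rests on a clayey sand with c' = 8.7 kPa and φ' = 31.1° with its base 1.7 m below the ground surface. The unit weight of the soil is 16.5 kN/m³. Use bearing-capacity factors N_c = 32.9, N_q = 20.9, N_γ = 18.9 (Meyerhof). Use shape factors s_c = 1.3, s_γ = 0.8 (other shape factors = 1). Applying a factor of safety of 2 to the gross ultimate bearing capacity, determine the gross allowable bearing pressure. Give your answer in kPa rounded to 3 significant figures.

q = γ·D_f = 16.5 × 1.7 = 28.05 kPa.
c·N_c·s_c = 8.7 × 32.9 × 1.3 = 372.1 kPa
q·N_q = 28.05 × 20.9 = 586.25 kPa
0.5·γ·B·N_γ·s_γ = 0.5 × 16.5 × 1.22 × 18.9 × 0.8 = 152.18 kPa
q_ult = 372.1 + 586.25 + 152.18 = 1110.5 kPa.
q_all = q_ult / FS = 1110.5 / 2 = 555.26 kPa.

q_all ≈ 555 kPa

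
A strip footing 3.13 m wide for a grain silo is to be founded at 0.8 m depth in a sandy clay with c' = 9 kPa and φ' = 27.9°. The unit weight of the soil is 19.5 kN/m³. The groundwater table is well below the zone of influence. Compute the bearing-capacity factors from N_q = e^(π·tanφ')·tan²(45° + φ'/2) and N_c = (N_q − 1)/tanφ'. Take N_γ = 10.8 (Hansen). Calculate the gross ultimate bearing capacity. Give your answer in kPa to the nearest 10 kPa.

q_ult ≈ 790 kPa

tan27.9° = 0.5295, so N_q = e^(π×0.5295)·tan²(58.95°) = 5.277 × 2.759 = 14.56.
N_c = (14.56 − 1)/tan27.9° = 25.61.
q = γ·D_f = 19.5 × 0.8 = 15.6 kPa.
c·N_c = 9 × 25.609 = 230.48 kPa
q·N_q = 15.6 × 14.559 = 227.12 kPa
0.5·γ·B·N_γ = 0.5 × 19.5 × 3.13 × 10.8 = 329.59 kPa
q_ult = 230.48 + 227.12 + 329.59 = 787.19 kPa.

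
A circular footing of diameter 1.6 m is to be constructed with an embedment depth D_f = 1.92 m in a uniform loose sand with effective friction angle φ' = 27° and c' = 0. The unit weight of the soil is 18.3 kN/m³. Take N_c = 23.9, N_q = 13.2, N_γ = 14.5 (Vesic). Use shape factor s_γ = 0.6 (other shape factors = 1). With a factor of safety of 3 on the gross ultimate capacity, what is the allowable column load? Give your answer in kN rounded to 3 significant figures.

P_all ≈ 396 kN

Effective surcharge at the founding depth q = γ·D_f = 18.3 × 1.92 = 35.136 kPa.
q_ult = q·N_q + 0.5·γ·B·N_γ·s_γ
     = 35.136 × 13.2 + 0.5 × 18.3 × 1.6 × 14.5 × 0.6
     = 463.8 + 127.37 = 591.16 kPa.
Gross allowable pressure q_all = 591.16 / 3 = 197.05 kPa.
Footing area = 2.0106 m², so allowable column load = 197.05 × 2.0106 = 396.2 kN.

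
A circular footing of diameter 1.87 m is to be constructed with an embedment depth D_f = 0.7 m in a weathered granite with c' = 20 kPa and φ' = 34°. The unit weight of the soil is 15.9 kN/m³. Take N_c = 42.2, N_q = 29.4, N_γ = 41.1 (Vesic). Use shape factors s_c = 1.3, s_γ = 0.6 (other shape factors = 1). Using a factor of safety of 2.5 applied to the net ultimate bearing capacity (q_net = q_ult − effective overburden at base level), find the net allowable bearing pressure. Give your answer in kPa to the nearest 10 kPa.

q_all(net) ≈ 710 kPa

q = γ·D_f = 15.9 × 0.7 = 11.13 kPa.
c·N_c·s_c = 20 × 42.2 × 1.3 = 1097.2 kPa
q·N_q = 11.13 × 29.4 = 327.22 kPa
0.5·γ·B·N_γ·s_γ = 0.5 × 15.9 × 1.87 × 41.1 × 0.6 = 366.61 kPa
q_ult = 1097.2 + 327.22 + 366.61 = 1791 kPa.
Net ultimate: q_net = 1791 − 11.13 = 1779.9 kPa.
q_all(net) = 1779.9 / 2.5 = 711.96 kPa.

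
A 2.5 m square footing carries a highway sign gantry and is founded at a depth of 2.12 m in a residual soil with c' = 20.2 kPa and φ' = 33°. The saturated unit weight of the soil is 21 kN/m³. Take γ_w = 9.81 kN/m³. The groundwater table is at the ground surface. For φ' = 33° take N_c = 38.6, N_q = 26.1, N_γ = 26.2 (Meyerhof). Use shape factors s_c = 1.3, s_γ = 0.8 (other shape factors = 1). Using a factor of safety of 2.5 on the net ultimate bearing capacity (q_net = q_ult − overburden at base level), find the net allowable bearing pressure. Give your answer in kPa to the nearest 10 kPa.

q_all(net) ≈ 760 kPa

γ' = 21 − 9.81 = 11.19 kN/m³ (submerged throughout). q = 11.19 × 2.12 = 23.723 kPa; the same γ' applies in the ½γBN_γ term.
c·N_c·s_c = 20.2 × 38.6 × 1.3 = 1013.6 kPa
q·N_q = 23.723 × 26.1 = 619.17 kPa
0.5·γ·B·N_γ·s_γ = 0.5 × 11.19 × 2.5 × 26.2 × 0.8 = 293.18 kPa
q_ult = 1013.6 + 619.17 + 293.18 = 1926 kPa.
q_net = 1926 − 23.723 = 1902.3 kPa.
q_all(net) = 1902.3 / 2.5 = 760.9 kPa.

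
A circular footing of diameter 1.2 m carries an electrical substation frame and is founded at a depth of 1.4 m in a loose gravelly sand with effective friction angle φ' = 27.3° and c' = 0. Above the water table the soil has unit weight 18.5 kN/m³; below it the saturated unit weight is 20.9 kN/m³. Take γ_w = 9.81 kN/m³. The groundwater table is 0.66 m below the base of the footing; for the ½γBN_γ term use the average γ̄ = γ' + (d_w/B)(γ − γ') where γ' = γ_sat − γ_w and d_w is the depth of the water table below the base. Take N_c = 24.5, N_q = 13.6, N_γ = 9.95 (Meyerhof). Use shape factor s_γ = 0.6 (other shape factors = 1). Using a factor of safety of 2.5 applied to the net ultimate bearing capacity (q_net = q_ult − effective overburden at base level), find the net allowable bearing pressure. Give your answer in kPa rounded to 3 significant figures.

q_all(net) ≈ 152 kPa

Effective surcharge at the founding depth q = γ·D_f = 18.5 × 1.4 = 25.9 kPa.
With d_w = 0.66 m < B, γ̄ = 11.09 + (0.66/1.2) × (18.5 − 11.09) = 15.165 kN/m³.
q_ult = q·N_q + 0.5·γ·B·N_γ·s_γ
     = 25.9 × 13.6 + 0.5 × 15.165 × 1.2 × 9.95 × 0.6
     = 352.24 + 54.323 = 406.56 kPa.
Net ultimate: q_net = 406.56 − 25.9 = 380.66 kPa.
q_all(net) = 380.66 / 2.5 = 152.27 kPa.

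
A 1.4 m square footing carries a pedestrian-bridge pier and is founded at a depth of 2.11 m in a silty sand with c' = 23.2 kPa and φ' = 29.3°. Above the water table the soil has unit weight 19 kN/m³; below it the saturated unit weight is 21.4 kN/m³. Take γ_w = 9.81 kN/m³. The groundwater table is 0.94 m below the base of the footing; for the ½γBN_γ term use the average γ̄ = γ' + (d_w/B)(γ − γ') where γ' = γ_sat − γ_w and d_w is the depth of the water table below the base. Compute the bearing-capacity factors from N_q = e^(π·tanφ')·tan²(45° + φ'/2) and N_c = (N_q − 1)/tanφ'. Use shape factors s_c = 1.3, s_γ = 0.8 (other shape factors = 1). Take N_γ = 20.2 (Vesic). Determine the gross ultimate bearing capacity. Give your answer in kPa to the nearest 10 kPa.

tan29.3° = 0.5612, so N_q = e^(π×0.5612)·tan²(59.65°) = 5.83 × 2.917 = 17.
N_c = (17 − 1)/tan29.3° = 28.52.
Effective surcharge at the founding depth q = γ·D_f = 19 × 2.11 = 40.09 kPa.
With d_w = 0.94 m < B, γ̄ = 11.59 + (0.94/1.4) × (19 − 11.59) = 16.565 kN/m³.
q_ult = c·N_c·s_c + q·N_q + 0.5·γ·B·N_γ·s_γ
     = 23.2 × 28.52 × 1.3 + 40.09 × 17.004 + 0.5 × 16.565 × 1.4 × 20.2 × 0.8
     = 860.15 + 681.71 + 187.39 = 1729.2 kPa.

q_ult ≈ 1730 kPa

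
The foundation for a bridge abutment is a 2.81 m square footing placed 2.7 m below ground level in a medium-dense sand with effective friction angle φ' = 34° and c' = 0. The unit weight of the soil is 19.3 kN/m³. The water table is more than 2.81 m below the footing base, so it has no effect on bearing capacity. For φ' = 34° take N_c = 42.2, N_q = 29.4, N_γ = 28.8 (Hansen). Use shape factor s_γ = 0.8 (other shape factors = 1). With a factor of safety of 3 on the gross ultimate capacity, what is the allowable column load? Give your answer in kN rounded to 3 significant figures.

P_all ≈ 5680 kN

q = γ·D_f = 19.3 × 2.7 = 52.11 kPa.
q·N_q = 52.11 × 29.4 = 1532 kPa
0.5·γ·B·N_γ·s_γ = 0.5 × 19.3 × 2.81 × 28.8 × 0.8 = 624.76 kPa
q_ult = 1532 + 624.76 = 2156.8 kPa.
Gross allowable pressure q_all = 2156.8 / 3 = 718.93 kPa.
Footing area = 7.8961 m², so allowable column load = 718.93 × 7.8961 = 5676.8 kN.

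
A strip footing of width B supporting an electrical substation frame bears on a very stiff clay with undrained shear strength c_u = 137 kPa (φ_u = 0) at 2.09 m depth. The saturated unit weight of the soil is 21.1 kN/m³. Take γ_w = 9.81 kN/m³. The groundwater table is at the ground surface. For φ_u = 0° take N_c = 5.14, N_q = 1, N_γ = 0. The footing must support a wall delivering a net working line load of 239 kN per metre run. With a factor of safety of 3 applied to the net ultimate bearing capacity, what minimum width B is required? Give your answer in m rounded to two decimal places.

With the water table at the surface the whole profile is submerged: γ' = 21.1 − 9.81 = 11.29 kN/m³, so q = γ'·D_f = 23.596 kPa.
q_ult = c·N_c + q·N_q
     = 137 × 5.14 + 23.596 × 1
     = 704.18 + 23.596 = 727.78 kPa.
For φ = 0 the ½γBN_γ term vanishes, so q_ult is independent of B. q_net = 727.78 − 23.596 = 704.18 kPa; q_all(net) = 704.18/3 = 234.73 kPa.
Required width B = w / q_all(net) = 239 / 234.73 = 1.018 m.

B = 1.02 m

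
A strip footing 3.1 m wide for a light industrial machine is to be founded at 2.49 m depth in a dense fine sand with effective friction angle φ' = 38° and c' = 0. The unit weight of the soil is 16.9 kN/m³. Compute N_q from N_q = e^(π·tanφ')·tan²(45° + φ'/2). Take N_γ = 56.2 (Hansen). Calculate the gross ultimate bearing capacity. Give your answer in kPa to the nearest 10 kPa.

q_ult ≈ 3530 kPa

tan38° = 0.7813, so N_q = e^(π×0.7813)·tan²(64°) = 11.64 × 4.204 = 48.93.
Effective surcharge at the founding depth q = γ·D_f = 16.9 × 2.49 = 42.081 kPa.
q_ult = q·N_q + 0.5·γ·B·N_γ
     = 42.081 × 48.933 + 0.5 × 16.9 × 3.1 × 56.2
     = 2059.2 + 1472.2 = 3531.3 kPa.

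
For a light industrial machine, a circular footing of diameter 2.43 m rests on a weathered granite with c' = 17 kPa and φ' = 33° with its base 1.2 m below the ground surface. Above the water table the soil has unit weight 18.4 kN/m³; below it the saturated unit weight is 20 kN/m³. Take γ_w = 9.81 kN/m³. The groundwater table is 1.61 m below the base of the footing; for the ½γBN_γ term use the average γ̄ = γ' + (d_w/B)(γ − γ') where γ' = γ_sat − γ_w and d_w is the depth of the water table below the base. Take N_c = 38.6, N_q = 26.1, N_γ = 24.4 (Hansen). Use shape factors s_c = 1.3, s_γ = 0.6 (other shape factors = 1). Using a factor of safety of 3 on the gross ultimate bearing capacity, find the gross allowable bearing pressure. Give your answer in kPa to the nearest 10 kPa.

q = γ·D_f = 18.4 × 1.2 = 22.08 kPa.
γ' = 10.19 kN/m³; averaging over the depth B below the base, γ̄ = γ' + (d_w/B)(γ − γ') = 15.63 kN/m³.
c·N_c·s_c = 17 × 38.6 × 1.3 = 853.06 kPa
q·N_q = 22.08 × 26.1 = 576.29 kPa
0.5·γ·B·N_γ·s_γ = 0.5 × 15.63 × 2.43 × 24.4 × 0.6 = 278.01 kPa
q_ult = 853.06 + 576.29 + 278.01 = 1707.4 kPa.
q_all = 1707.4 / 3 = 569.12 kPa.

q_all ≈ 570 kPa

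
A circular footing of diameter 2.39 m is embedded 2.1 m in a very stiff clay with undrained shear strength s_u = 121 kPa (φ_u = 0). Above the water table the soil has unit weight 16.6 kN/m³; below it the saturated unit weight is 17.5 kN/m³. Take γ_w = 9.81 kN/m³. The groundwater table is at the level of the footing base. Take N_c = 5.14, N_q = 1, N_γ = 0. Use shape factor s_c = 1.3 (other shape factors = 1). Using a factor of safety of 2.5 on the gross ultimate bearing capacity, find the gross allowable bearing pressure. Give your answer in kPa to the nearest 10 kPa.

q_all ≈ 340 kPa

q = γ·D_f = 16.6 × 2.1 = 34.86 kPa.
c·N_c·s_c = 121 × 5.14 × 1.3 = 808.52 kPa
q·N_q = 34.86 × 1 = 34.86 kPa
q_ult = 808.52 + 34.86 = 843.38 kPa.
q_all = 843.38 / 2.5 = 337.35 kPa.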